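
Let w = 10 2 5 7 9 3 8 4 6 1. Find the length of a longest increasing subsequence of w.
4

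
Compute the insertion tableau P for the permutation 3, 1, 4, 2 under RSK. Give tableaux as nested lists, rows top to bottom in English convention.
P = [[1, 2], [3, 4]]

Insert 3: appended to row 1. P = [[3]].
Insert 1: 1 bumps 3 from row 1; 3 starts row 2. P = [[1], [3]].
Insert 4: appended to row 1. P = [[1, 4], [3]].
Insert 2: 2 bumps 4 from row 1; 4 appends to row 2. P = [[1, 2], [3, 4]].

So P = [[1, 2], [3, 4]].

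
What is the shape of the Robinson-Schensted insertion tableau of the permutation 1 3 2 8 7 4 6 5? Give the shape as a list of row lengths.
[4, 2, 1, 1]

RSK row insertion gives P = [[1, 2, 4, 5], [3, 6], [7], [8]], which has shape [4, 2, 1, 1].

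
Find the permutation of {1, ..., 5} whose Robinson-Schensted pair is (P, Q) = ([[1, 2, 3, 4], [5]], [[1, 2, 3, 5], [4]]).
1 2 5 3 4

Reverse the RSK construction: for i from n down to 1, find the cell of Q containing i, remove the entry at that cell from P, and reverse-bump it up through P; the value ejected from row 1 is w(i).

Step i=5: Q has 5 at row 1, column 4; remove that cell from P, ejecting 4. So w(5) = 4. P is now [[1, 2, 3], [5]].
Step i=4: Q has 4 at row 2, column 1; remove 5 from row 2 of P and reverse-bump: 5 enters row 1 and ejects 3. So w(4) = 3. P is now [[1, 2, 5]].
Step i=3: Q has 3 at row 1, column 3; remove that cell from P, ejecting 5. So w(3) = 5. P is now [[1, 2]].
Step i=2: Q has 2 at row 1, column 2; remove that cell from P, ejecting 2. So w(2) = 2. P is now [[1]].
Step i=1: Q has 1 at row 1, column 1; remove that cell from P, ejecting 1. So w(1) = 1. P is now [].

So w = 1 2 5 3 4.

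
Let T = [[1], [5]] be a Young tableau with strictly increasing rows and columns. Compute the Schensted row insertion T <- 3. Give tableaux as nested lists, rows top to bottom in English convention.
3 is larger than every entry of row 1, so it is appended to row 1. The new tableau is [[1, 3], [5]].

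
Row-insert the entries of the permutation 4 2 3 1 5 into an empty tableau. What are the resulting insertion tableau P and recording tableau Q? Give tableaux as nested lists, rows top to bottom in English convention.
P = [[1, 3, 5], [2], [4]], Q = [[1, 3, 5], [2], [4]]

Insert each entry of the permutation into P by Schensted row insertion, recording in Q the position of each new cell.

After inserting 4: P = [[4]].
After inserting 2: P = [[2], [4]].
After inserting 3: P = [[2, 3], [4]].
After inserting 1: P = [[1, 3], [2], [4]].
After inserting 5: P = [[1, 3, 5], [2], [4]].

So P = [[1, 3, 5], [2], [4]], Q = [[1, 3, 5], [2], [4]].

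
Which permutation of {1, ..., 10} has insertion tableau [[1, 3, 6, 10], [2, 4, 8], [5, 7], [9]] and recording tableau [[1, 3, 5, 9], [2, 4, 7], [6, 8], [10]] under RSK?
5 2 7 4 9 1 8 6 10 3

Reverse the RSK construction: for i from n down to 1, find the cell of Q containing i, remove the entry at that cell from P, and reverse-bump it up through P; the value ejected from row 1 is w(i).

Step i=10: Q has 10 at row 4, column 1; remove 9 from row 4 of P and reverse-bump: 9 enters row 3 and ejects 7; 7 enters row 2 and ejects 4; 4 enters row 1 and ejects 3. So w(10) = 3. P is now [[1, 4, 6, 10], [2, 7, 8], [5, 9]].
Step i=9: Q has 9 at row 1, column 4; remove that cell from P, ejecting 10. So w(9) = 10. P is now [[1, 4, 6], [2, 7, 8], [5, 9]].
Step i=8: Q has 8 at row 3, column 2; remove 9 from row 3 of P and reverse-bump: 9 enters row 2 and ejects 8; 8 enters row 1 and ejects 6. So w(8) = 6. P is now [[1, 4, 8], [2, 7, 9], [5]].
Step i=7: Q has 7 at row 2, column 3; remove 9 from row 2 of P and reverse-bump: 9 enters row 1 and ejects 8. So w(7) = 8. P is now [[1, 4, 9], [2, 7], [5]].
Step i=6: Q has 6 at row 3, column 1; remove 5 from row 3 of P and reverse-bump: 5 enters row 2 and ejects 2; 2 enters row 1 and ejects 1. So w(6) = 1. P is now [[2, 4, 9], [5, 7]].
Step i=5: Q has 5 at row 1, column 3; remove that cell from P, ejecting 9. So w(5) = 9. P is now [[2, 4], [5, 7]].
Step i=4: Q has 4 at row 2, column 2; remove 7 from row 2 of P and reverse-bump: 7 enters row 1 and ejects 4. So w(4) = 4. P is now [[2, 7], [5]].
Step i=3: Q has 3 at row 1, column 2; remove that cell from P, ejecting 7. So w(3) = 7. P is now [[2], [5]].
Step i=2: Q has 2 at row 2, column 1; remove 5 from row 2 of P and reverse-bump: 5 enters row 1 and ejects 2. So w(2) = 2. P is now [[5]].
Step i=1: Q has 1 at row 1, column 1; remove that cell from P, ejecting 5. So w(1) = 5. P is now [].

So w = 5 2 7 4 9 1 8 6 10 3.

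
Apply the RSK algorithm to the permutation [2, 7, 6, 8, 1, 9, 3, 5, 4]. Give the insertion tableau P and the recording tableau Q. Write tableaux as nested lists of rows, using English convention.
P = [[1, 3, 4, 9], [2, 5, 8], [6], [7]], Q = [[1, 2, 4, 6], [3, 7, 8], [5], [9]]

Insert each entry of the permutation into P by Schensted row insertion, recording in Q the position of each new cell.

Insert 2: appended to row 1. P = [[2]].
Insert 7: appended to row 1. P = [[2, 7]].
Insert 6: 6 bumps 7 from row 1; 7 starts row 2. P = [[2, 6], [7]].
Insert 8: appended to row 1. P = [[2, 6, 8], [7]].
Insert 1: 1 bumps 2 from row 1; 2 bumps 7 from row 2; 7 starts row 3. P = [[1, 6, 8], [2], [7]].
Insert 9: appended to row 1. P = [[1, 6, 8, 9], [2], [7]].
Insert 3: 3 bumps 6 from row 1; 6 appends to row 2. P = [[1, 3, 8, 9], [2, 6], [7]].
Insert 5: 5 bumps 8 from row 1; 8 appends to row 2. P = [[1, 3, 5, 9], [2, 6, 8], [7]].
Insert 4: 4 bumps 5 from row 1; 5 bumps 6 from row 2; 6 bumps 7 from row 3; 7 starts row 4. P = [[1, 3, 4, 9], [2, 5, 8], [6], [7]].

So P = [[1, 3, 4, 9], [2, 5, 8], [6], [7]], Q = [[1, 2, 4, 6], [3, 7, 8], [5], [9]].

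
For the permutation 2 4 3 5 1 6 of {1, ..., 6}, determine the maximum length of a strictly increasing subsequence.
4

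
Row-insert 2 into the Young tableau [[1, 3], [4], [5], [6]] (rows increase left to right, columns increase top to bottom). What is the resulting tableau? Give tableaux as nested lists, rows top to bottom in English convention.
In row 1, 2 replaces 3 (the leftmost entry greater than 2); 3 is bumped to row 2. In row 2, 3 replaces 4 (the leftmost entry greater than 3); 4 is bumped to row 3. In row 3, 4 replaces 5 (the leftmost entry greater than 4); 5 is bumped to row 4. In row 4, 5 replaces 6 (the leftmost entry greater than 5); 6 is bumped to row 5. 6 starts a new row 5. The new tableau is [[1, 2], [3], [4], [5], [6]].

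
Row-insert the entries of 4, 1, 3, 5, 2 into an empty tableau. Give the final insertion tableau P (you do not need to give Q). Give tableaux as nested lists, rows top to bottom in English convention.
Insert 4: appended to row 1. P = [[4]].
Insert 1: 1 bumps 4 from row 1; 4 starts row 2. P = [[1], [4]].
Insert 3: appended to row 1. P = [[1, 3], [4]].
Insert 5: appended to row 1. P = [[1, 3, 5], [4]].
Insert 2: 2 bumps 3 from row 1; 3 bumps 4 from row 2; 4 starts row 3. P = [[1, 2, 5], [3], [4]].

So P = [[1, 2, 5], [3], [4]].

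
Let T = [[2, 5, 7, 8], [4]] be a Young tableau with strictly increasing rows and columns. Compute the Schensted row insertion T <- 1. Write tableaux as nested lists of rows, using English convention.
In row 1, 1 replaces 2 (the leftmost entry greater than 1); 2 is bumped to row 2. In row 2, 2 replaces 4 (the leftmost entry greater than 2); 4 is bumped to row 3. 4 starts a new row 3. The new tableau is [[1, 5, 7, 8], [2], [4]].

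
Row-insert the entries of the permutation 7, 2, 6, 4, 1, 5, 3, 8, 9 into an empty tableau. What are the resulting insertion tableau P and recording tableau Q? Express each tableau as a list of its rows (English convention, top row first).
P = [[1, 3, 5, 8, 9], [2, 4], [6], [7]], Q = [[1, 3, 6, 8, 9], [2, 7], [4], [5]]

Insert each entry of the permutation into P by Schensted row insertion, recording in Q the position of each new cell.

Insert 7: appended to row 1. P = [[7]].
Insert 2: 2 bumps 7 from row 1; 7 starts row 2. P = [[2], [7]].
Insert 6: appended to row 1. P = [[2, 6], [7]].
Insert 4: 4 bumps 6 from row 1; 6 bumps 7 from row 2; 7 starts row 3. P = [[2, 4], [6], [7]].
Insert 1: 1 bumps 2 from row 1; 2 bumps 6 from row 2; 6 bumps 7 from row 3; 7 starts row 4. P = [[1, 4], [2], [6], [7]].
Insert 5: appended to row 1. P = [[1, 4, 5], [2], [6], [7]].
Insert 3: 3 bumps 4 from row 1; 4 appends to row 2. P = [[1, 3, 5], [2, 4], [6], [7]].
Insert 8: appended to row 1. P = [[1, 3, 5, 8], [2, 4], [6], [7]].
Insert 9: appended to row 1. P = [[1, 3, 5, 8, 9], [2, 4], [6], [7]].

So P = [[1, 3, 5, 8, 9], [2, 4], [6], [7]], Q = [[1, 3, 6, 8, 9], [2, 7], [4], [5]].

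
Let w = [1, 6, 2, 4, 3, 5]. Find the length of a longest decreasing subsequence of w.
3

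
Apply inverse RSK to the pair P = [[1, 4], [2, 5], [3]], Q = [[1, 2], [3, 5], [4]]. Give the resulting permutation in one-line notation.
3 5 2 1 4

Reverse the RSK construction: for i from n down to 1, find the cell of Q containing i, remove the entry at that cell from P, and reverse-bump it up through P; the value ejected from row 1 is w(i).

Step i=5: Q has 5 at row 2, column 2; remove 5 from row 2 of P and reverse-bump: 5 enters row 1 and ejects 4. So w(5) = 4. P is now [[1, 5], [2], [3]].
Step i=4: Q has 4 at row 3, column 1; remove 3 from row 3 of P and reverse-bump: 3 enters row 2 and ejects 2; 2 enters row 1 and ejects 1. So w(4) = 1. P is now [[2, 5], [3]].
Step i=3: Q has 3 at row 2, column 1; remove 3 from row 2 of P and reverse-bump: 3 enters row 1 and ejects 2. So w(3) = 2. P is now [[3, 5]].
Step i=2: Q has 2 at row 1, column 2; remove that cell from P, ejecting 5. So w(2) = 5. P is now [[3]].
Step i=1: Q has 1 at row 1, column 1; remove that cell from P, ejecting 3. So w(1) = 3. P is now [].

So w = 3 5 2 1 4.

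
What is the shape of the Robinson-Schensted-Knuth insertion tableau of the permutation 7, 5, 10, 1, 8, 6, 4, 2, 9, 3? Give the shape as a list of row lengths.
Row-insert each entry into an empty tableau.

After inserting 7: P = [[7]].
After inserting 5: P = [[5], [7]].
After inserting 10: P = [[5, 10], [7]].
After inserting 1: P = [[1, 10], [5], [7]].
After inserting 8: P = [[1, 8], [5, 10], [7]].
After inserting 6: P = [[1, 6], [5, 8], [7, 10]].
After inserting 4: P = [[1, 4], [5, 6], [7, 8], [10]].
After inserting 2: P = [[1, 2], [4, 6], [5, 8], [7], [10]].
After inserting 9: P = [[1, 2, 9], [4, 6], [5, 8], [7], [10]].
After inserting 3: P = [[1, 2, 3], [4, 6, 9], [5, 8], [7], [10]].

The final insertion tableau P = [[1, 2, 3], [4, 6, 9], [5, 8], [7], [10]] has shape [3, 3, 2, 1, 1].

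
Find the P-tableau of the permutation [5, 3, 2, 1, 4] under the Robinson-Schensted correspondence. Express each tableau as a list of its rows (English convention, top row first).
Insert 5: appended to row 1. P = [[5]].
Insert 3: 3 bumps 5 from row 1; 5 starts row 2. P = [[3], [5]].
Insert 2: 2 bumps 3 from row 1; 3 bumps 5 from row 2; 5 starts row 3. P = [[2], [3], [5]].
Insert 1: 1 bumps 2 from row 1; 2 bumps 3 from row 2; 3 bumps 5 from row 3; 5 starts row 4. P = [[1], [2], [3], [5]].
Insert 4: appended to row 1. P = [[1, 4], [2], [3], [5]].

So P = [[1, 4], [2], [3], [5]].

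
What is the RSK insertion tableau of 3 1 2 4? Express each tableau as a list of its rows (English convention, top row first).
Insert 3: appended to row 1. P = [[3]].
Insert 1: 1 bumps 3 from row 1; 3 starts row 2. P = [[1], [3]].
Insert 2: appended to row 1. P = [[1, 2], [3]].
Insert 4: appended to row 1. P = [[1, 2, 4], [3]].

So P = [[1, 2, 4], [3]].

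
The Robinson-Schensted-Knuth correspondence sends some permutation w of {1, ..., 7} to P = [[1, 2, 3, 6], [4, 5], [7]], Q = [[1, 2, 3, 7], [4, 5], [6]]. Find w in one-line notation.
1 4 7 2 5 3 6

Reverse RSK: for i = n, n-1, ..., 1, locate i in Q, remove the corresponding corner cell from P, and reverse-bump its entry up through P; the value ejected from row 1 is w(i).

So w = 1 4 7 2 5 3 6.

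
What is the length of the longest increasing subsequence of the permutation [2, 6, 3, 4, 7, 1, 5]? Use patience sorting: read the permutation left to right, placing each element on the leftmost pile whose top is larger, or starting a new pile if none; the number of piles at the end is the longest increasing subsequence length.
4

2: new pile. tops = [2]
6: new pile. tops = [2, 6]
3: onto pile 2 (replacing 6). tops = [2, 3]
4: new pile. tops = [2, 3, 4]
7: new pile. tops = [2, 3, 4, 7]
1: onto pile 1 (replacing 2). tops = [1, 3, 4, 7]
5: onto pile 4 (replacing 7). tops = [1, 3, 4, 5]

4 piles, so the longest increasing subsequence has length 4.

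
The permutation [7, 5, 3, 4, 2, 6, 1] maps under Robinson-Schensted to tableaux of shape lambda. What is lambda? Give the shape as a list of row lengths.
Row-insert each entry into an empty tableau.

After inserting 7: P = [[7]].
After inserting 5: P = [[5], [7]].
After inserting 3: P = [[3], [5], [7]].
After inserting 4: P = [[3, 4], [5], [7]].
After inserting 2: P = [[2, 4], [3], [5], [7]].
After inserting 6: P = [[2, 4, 6], [3], [5], [7]].
After inserting 1: P = [[1, 4, 6], [2], [3], [5], [7]].

The final insertion tableau P = [[1, 4, 6], [2], [3], [5], [7]] has shape [3, 1, 1, 1, 1].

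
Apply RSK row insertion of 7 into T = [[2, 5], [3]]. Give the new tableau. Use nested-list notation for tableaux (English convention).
[[2, 5, 7], [3]]

7 is larger than every entry of row 1, so it is appended to row 1. The new tableau is [[2, 5, 7], [3]].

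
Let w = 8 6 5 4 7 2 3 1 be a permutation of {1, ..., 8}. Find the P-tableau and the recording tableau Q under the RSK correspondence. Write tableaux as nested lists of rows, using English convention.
P = [[1, 3], [2, 7], [4], [5], [6], [8]], Q = [[1, 5], [2, 7], [3], [4], [6], [8]]

Insert each entry of the permutation into P by Schensted row insertion, recording in Q the position of each new cell.

After inserting 8: P = [[8]].
After inserting 6: P = [[6], [8]].
After inserting 5: P = [[5], [6], [8]].
After inserting 4: P = [[4], [5], [6], [8]].
After inserting 7: P = [[4, 7], [5], [6], [8]].
After inserting 2: P = [[2, 7], [4], [5], [6], [8]].
After inserting 3: P = [[2, 3], [4, 7], [5], [6], [8]].
After inserting 1: P = [[1, 3], [2, 7], [4], [5], [6], [8]].

So P = [[1, 3], [2, 7], [4], [5], [6], [8]], Q = [[1, 5], [2, 7], [3], [4], [6], [8]].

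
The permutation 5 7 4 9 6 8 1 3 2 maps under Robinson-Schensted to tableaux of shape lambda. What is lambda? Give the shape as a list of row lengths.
Row-insert each entry into an empty tableau.

After inserting 5: P = [[5]].
After inserting 7: P = [[5, 7]].
After inserting 4: P = [[4, 7], [5]].
After inserting 9: P = [[4, 7, 9], [5]].
After inserting 6: P = [[4, 6, 9], [5, 7]].
After inserting 8: P = [[4, 6, 8], [5, 7, 9]].
After inserting 1: P = [[1, 6, 8], [4, 7, 9], [5]].
After inserting 3: P = [[1, 3, 8], [4, 6, 9], [5, 7]].
After inserting 2: P = [[1, 2, 8], [3, 6, 9], [4, 7], [5]].

The final insertion tableau P = [[1, 2, 8], [3, 6, 9], [4, 7], [5]] has shape [3, 3, 2, 1].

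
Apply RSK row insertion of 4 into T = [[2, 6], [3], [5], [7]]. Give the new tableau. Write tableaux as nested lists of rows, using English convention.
[[2, 4], [3, 6], [5], [7]]

In row 1, 4 replaces 6 (the leftmost entry greater than 4); 6 is bumped to row 2. 6 is appended to row 2. The new tableau is [[2, 4], [3, 6], [5], [7]].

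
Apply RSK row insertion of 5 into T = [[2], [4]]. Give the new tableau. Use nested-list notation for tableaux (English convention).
5 is larger than every entry of row 1, so it is appended to row 1. The new tableau is [[2, 5], [4]].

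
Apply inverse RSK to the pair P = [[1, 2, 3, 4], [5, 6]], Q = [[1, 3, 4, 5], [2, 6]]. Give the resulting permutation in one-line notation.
5 1 2 3 6 4

Reverse the RSK construction: for i from n down to 1, find the cell of Q containing i, remove the entry at that cell from P, and reverse-bump it up through P; the value ejected from row 1 is w(i).

Step i=6: Q has 6 at row 2, column 2; remove 6 from row 2 of P and reverse-bump: 6 enters row 1 and ejects 4. So w(6) = 4. P is now [[1, 2, 3, 6], [5]].
Step i=5: Q has 5 at row 1, column 4; remove that cell from P, ejecting 6. So w(5) = 6. P is now [[1, 2, 3], [5]].
Step i=4: Q has 4 at row 1, column 3; remove that cell from P, ejecting 3. So w(4) = 3. P is now [[1, 2], [5]].
Step i=3: Q has 3 at row 1, column 2; remove that cell from P, ejecting 2. So w(3) = 2. P is now [[1], [5]].
Step i=2: Q has 2 at row 2, column 1; remove 5 from row 2 of P and reverse-bump: 5 enters row 1 and ejects 1. So w(2) = 1. P is now [[5]].
Step i=1: Q has 1 at row 1, column 1; remove that cell from P, ejecting 5. So w(1) = 5. P is now [].

So w = 5 1 2 3 6 4.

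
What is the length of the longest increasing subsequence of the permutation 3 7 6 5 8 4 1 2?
3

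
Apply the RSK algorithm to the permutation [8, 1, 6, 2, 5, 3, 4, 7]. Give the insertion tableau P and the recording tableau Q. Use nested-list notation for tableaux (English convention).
Insert each entry of the permutation into P by Schensted row insertion, recording in Q the position of each new cell.

After inserting 8: P = [[8]].
After inserting 1: P = [[1], [8]].
After inserting 6: P = [[1, 6], [8]].
After inserting 2: P = [[1, 2], [6], [8]].
After inserting 5: P = [[1, 2, 5], [6], [8]].
After inserting 3: P = [[1, 2, 3], [5], [6], [8]].
After inserting 4: P = [[1, 2, 3, 4], [5], [6], [8]].
After inserting 7: P = [[1, 2, 3, 4, 7], [5], [6], [8]].

So P = [[1, 2, 3, 4, 7], [5], [6], [8]], Q = [[1, 3, 5, 7, 8], [2], [4], [6]].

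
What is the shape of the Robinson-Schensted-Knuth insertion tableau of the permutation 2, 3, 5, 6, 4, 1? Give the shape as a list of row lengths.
[4, 1, 1]

Row-insert each entry into an empty tableau.

After inserting 2: P = [[2]].
After inserting 3: P = [[2, 3]].
After inserting 5: P = [[2, 3, 5]].
After inserting 6: P = [[2, 3, 5, 6]].
After inserting 4: P = [[2, 3, 4, 6], [5]].
After inserting 1: P = [[1, 3, 4, 6], [2], [5]].

The final insertion tableau P = [[1, 3, 4, 6], [2], [5]] has shape [4, 1, 1].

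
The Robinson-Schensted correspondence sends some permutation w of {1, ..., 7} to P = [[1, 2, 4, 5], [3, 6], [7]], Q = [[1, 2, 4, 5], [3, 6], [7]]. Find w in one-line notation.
1 3 2 4 7 6 5

Reverse the RSK construction: for i from n down to 1, find the cell of Q containing i, remove the entry at that cell from P, and reverse-bump it up through P; the value ejected from row 1 is w(i).

Step i=7: Q has 7 at row 3, column 1; remove 7 from row 3 of P and reverse-bump: 7 enters row 2 and ejects 6; 6 enters row 1 and ejects 5. So w(7) = 5. P is now [[1, 2, 4, 6], [3, 7]].
Step i=6: Q has 6 at row 2, column 2; remove 7 from row 2 of P and reverse-bump: 7 enters row 1 and ejects 6. So w(6) = 6. P is now [[1, 2, 4, 7], [3]].
Step i=5: Q has 5 at row 1, column 4; remove that cell from P, ejecting 7. So w(5) = 7. P is now [[1, 2, 4], [3]].
Step i=4: Q has 4 at row 1, column 3; remove that cell from P, ejecting 4. So w(4) = 4. P is now [[1, 2], [3]].
Step i=3: Q has 3 at row 2, column 1; remove 3 from row 2 of P and reverse-bump: 3 enters row 1 and ejects 2. So w(3) = 2. P is now [[1, 3]].
Step i=2: Q has 2 at row 1, column 2; remove that cell from P, ejecting 3. So w(2) = 3. P is now [[1]].
Step i=1: Q has 1 at row 1, column 1; remove that cell from P, ejecting 1. So w(1) = 1. P is now [].

So w = 1 3 2 4 7 6 5.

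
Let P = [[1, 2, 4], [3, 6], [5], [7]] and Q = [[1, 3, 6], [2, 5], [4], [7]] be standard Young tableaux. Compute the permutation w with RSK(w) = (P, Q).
7 5 6 1 3 4 2

Reverse the RSK construction: for i from n down to 1, find the cell of Q containing i, remove the entry at that cell from P, and reverse-bump it up through P; the value ejected from row 1 is w(i).

Step i=7: Q has 7 at row 4, column 1; remove 7 from row 4 of P and reverse-bump: 7 enters row 3 and ejects 5; 5 enters row 2 and ejects 3; 3 enters row 1 and ejects 2. So w(7) = 2. P is now [[1, 3, 4], [5, 6], [7]].
Step i=6: Q has 6 at row 1, column 3; remove that cell from P, ejecting 4. So w(6) = 4. P is now [[1, 3], [5, 6], [7]].
Step i=5: Q has 5 at row 2, column 2; remove 6 from row 2 of P and reverse-bump: 6 enters row 1 and ejects 3. So w(5) = 3. P is now [[1, 6], [5], [7]].
Step i=4: Q has 4 at row 3, column 1; remove 7 from row 3 of P and reverse-bump: 7 enters row 2 and ejects 5; 5 enters row 1 and ejects 1. So w(4) = 1. P is now [[5, 6], [7]].
Step i=3: Q has 3 at row 1, column 2; remove that cell from P, ejecting 6. So w(3) = 6. P is now [[5], [7]].
Step i=2: Q has 2 at row 2, column 1; remove 7 from row 2 of P and reverse-bump: 7 enters row 1 and ejects 5. So w(2) = 5. P is now [[7]].
Step i=1: Q has 1 at row 1, column 1; remove that cell from P, ejecting 7. So w(1) = 7. P is now [].

So w = 7 5 6 1 3 4 2.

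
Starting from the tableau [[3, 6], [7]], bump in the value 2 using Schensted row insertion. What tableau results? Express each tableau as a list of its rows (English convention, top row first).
[[2, 6], [3], [7]]

In row 1, 2 replaces 3 (the leftmost entry greater than 2); 3 is bumped to row 2. In row 2, 3 replaces 7 (the leftmost entry greater than 3); 7 is bumped to row 3. 7 starts a new row 3. The new tableau is [[2, 6], [3], [7]].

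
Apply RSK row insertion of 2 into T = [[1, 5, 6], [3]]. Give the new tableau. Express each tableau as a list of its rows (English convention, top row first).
[[1, 2, 6], [3, 5]]

In row 1, 2 replaces 5 (the leftmost entry greater than 2); 5 is bumped to row 2. 5 is appended to row 2. The new tableau is [[1, 2, 6], [3, 5]].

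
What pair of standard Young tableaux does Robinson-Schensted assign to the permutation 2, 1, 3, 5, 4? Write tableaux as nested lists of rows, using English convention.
Insert each entry of the permutation into P by Schensted row insertion, recording in Q the position of each new cell.

Insert 2: appended to row 1. P = [[2]].
Insert 1: 1 bumps 2 from row 1; 2 starts row 2. P = [[1], [2]].
Insert 3: appended to row 1. P = [[1, 3], [2]].
Insert 5: appended to row 1. P = [[1, 3, 5], [2]].
Insert 4: 4 bumps 5 from row 1; 5 appends to row 2. P = [[1, 3, 4], [2, 5]].

So P = [[1, 3, 4], [2, 5]], Q = [[1, 3, 4], [2, 5]].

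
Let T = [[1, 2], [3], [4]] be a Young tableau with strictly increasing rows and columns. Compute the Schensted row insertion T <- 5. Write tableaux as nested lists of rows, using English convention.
[[1, 2, 5], [3], [4]]

5 is larger than every entry of row 1, so it is appended to row 1. The new tableau is [[1, 2, 5], [3], [4]].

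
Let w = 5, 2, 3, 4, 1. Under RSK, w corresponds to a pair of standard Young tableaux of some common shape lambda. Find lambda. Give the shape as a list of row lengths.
Row-insert each entry into an empty tableau.

After inserting 5: P = [[5]].
After inserting 2: P = [[2], [5]].
After inserting 3: P = [[2, 3], [5]].
After inserting 4: P = [[2, 3, 4], [5]].
After inserting 1: P = [[1, 3, 4], [2], [5]].

The final insertion tableau P = [[1, 3, 4], [2], [5]] has shape [3, 1, 1].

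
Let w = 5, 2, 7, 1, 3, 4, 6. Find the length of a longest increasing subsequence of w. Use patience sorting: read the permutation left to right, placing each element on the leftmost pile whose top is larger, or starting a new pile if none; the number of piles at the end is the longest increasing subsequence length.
5: new pile. tops = [5]
2: onto pile 1 (replacing 5). tops = [2]
7: new pile. tops = [2, 7]
1: onto pile 1 (replacing 2). tops = [1, 7]
3: onto pile 2 (replacing 7). tops = [1, 3]
4: new pile. tops = [1, 3, 4]
6: new pile. tops = [1, 3, 4, 6]

4 piles, so the longest increasing subsequence has length 4.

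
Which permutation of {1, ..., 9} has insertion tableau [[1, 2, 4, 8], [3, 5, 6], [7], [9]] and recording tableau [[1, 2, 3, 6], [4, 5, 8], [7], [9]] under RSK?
Reverse the RSK construction: for i from n down to 1, find the cell of Q containing i, remove the entry at that cell from P, and reverse-bump it up through P; the value ejected from row 1 is w(i).

Step i=9: Q has 9 at row 4, column 1; remove 9 from row 4 of P and reverse-bump: 9 enters row 3 and ejects 7; 7 enters row 2 and ejects 6; 6 enters row 1 and ejects 4. So w(9) = 4. P is now [[1, 2, 6, 8], [3, 5, 7], [9]].
Step i=8: Q has 8 at row 2, column 3; remove 7 from row 2 of P and reverse-bump: 7 enters row 1 and ejects 6. So w(8) = 6. P is now [[1, 2, 7, 8], [3, 5], [9]].
Step i=7: Q has 7 at row 3, column 1; remove 9 from row 3 of P and reverse-bump: 9 enters row 2 and ejects 5; 5 enters row 1 and ejects 2. So w(7) = 2. P is now [[1, 5, 7, 8], [3, 9]].
Step i=6: Q has 6 at row 1, column 4; remove that cell from P, ejecting 8. So w(6) = 8. P is now [[1, 5, 7], [3, 9]].
Step i=5: Q has 5 at row 2, column 2; remove 9 from row 2 of P and reverse-bump: 9 enters row 1 and ejects 7. So w(5) = 7. P is now [[1, 5, 9], [3]].
Step i=4: Q has 4 at row 2, column 1; remove 3 from row 2 of P and reverse-bump: 3 enters row 1 and ejects 1. So w(4) = 1. P is now [[3, 5, 9]].
Step i=3: Q has 3 at row 1, column 3; remove that cell from P, ejecting 9. So w(3) = 9. P is now [[3, 5]].
Step i=2: Q has 2 at row 1, column 2; remove that cell from P, ejecting 5. So w(2) = 5. P is now [[3]].
Step i=1: Q has 1 at row 1, column 1; remove that cell from P, ejecting 3. So w(1) = 3. P is now [].

So w = 3 5 9 1 7 8 2 6 4.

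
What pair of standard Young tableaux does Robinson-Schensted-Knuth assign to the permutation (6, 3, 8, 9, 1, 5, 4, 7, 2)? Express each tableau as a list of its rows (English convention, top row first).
P = [[1, 2, 7], [3, 4, 9], [5, 8], [6]], Q = [[1, 3, 4], [2, 6, 8], [5, 7], [9]]

Insert each entry of the permutation into P by Schensted row insertion, recording in Q the position of each new cell.

After inserting 6: P = [[6]].
After inserting 3: P = [[3], [6]].
After inserting 8: P = [[3, 8], [6]].
After inserting 9: P = [[3, 8, 9], [6]].
After inserting 1: P = [[1, 8, 9], [3], [6]].
After inserting 5: P = [[1, 5, 9], [3, 8], [6]].
After inserting 4: P = [[1, 4, 9], [3, 5], [6, 8]].
After inserting 7: P = [[1, 4, 7], [3, 5, 9], [6, 8]].
After inserting 2: P = [[1, 2, 7], [3, 4, 9], [5, 8], [6]].

So P = [[1, 2, 7], [3, 4, 9], [5, 8], [6]], Q = [[1, 3, 4], [2, 6, 8], [5, 7], [9]].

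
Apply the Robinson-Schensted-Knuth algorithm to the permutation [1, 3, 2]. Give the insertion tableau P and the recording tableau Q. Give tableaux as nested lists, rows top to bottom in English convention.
P = [[1, 2], [3]], Q = [[1, 2], [3]]

Insert each entry of the permutation into P by Schensted row insertion, recording in Q the position of each new cell.

Insert 1: appended to row 1. P = [[1]].
Insert 3: appended to row 1. P = [[1, 3]].
Insert 2: 2 bumps 3 from row 1; 3 starts row 2. P = [[1, 2], [3]].

So P = [[1, 2], [3]], Q = [[1, 2], [3]].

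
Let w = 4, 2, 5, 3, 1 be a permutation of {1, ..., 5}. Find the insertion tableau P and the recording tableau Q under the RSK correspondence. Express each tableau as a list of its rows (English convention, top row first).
Insert each entry of the permutation into P by Schensted row insertion, recording in Q the position of each new cell.

After inserting 4: P = [[4]].
After inserting 2: P = [[2], [4]].
After inserting 5: P = [[2, 5], [4]].
After inserting 3: P = [[2, 3], [4, 5]].
After inserting 1: P = [[1, 3], [2, 5], [4]].

So P = [[1, 3], [2, 5], [4]], Q = [[1, 3], [2, 4], [5]].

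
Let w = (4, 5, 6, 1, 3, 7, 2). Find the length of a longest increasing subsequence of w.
4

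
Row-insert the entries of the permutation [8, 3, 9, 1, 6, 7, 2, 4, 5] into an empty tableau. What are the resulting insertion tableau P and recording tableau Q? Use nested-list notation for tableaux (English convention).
P = [[1, 2, 4, 5], [3, 6, 7], [8, 9]], Q = [[1, 3, 6, 9], [2, 5, 8], [4, 7]]

Insert each entry of the permutation into P by Schensted row insertion, recording in Q the position of each new cell.

Insert 8: appended to row 1. P = [[8]].
Insert 3: 3 bumps 8 from row 1; 8 starts row 2. P = [[3], [8]].
Insert 9: appended to row 1. P = [[3, 9], [8]].
Insert 1: 1 bumps 3 from row 1; 3 bumps 8 from row 2; 8 starts row 3. P = [[1, 9], [3], [8]].
Insert 6: 6 bumps 9 from row 1; 9 appends to row 2. P = [[1, 6], [3, 9], [8]].
Insert 7: appended to row 1. P = [[1, 6, 7], [3, 9], [8]].
Insert 2: 2 bumps 6 from row 1; 6 bumps 9 from row 2; 9 appends to row 3. P = [[1, 2, 7], [3, 6], [8, 9]].
Insert 4: 4 bumps 7 from row 1; 7 appends to row 2. P = [[1, 2, 4], [3, 6, 7], [8, 9]].
Insert 5: appended to row 1. P = [[1, 2, 4, 5], [3, 6, 7], [8, 9]].

So P = [[1, 2, 4, 5], [3, 6, 7], [8, 9]], Q = [[1, 3, 6, 9], [2, 5, 8], [4, 7]].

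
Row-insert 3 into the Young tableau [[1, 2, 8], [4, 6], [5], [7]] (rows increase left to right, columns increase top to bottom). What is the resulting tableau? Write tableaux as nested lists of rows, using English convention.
In row 1, 3 replaces 8 (the leftmost entry greater than 3); 8 is bumped to row 2. 8 is appended to row 2. The new tableau is [[1, 2, 3], [4, 6, 8], [5], [7]].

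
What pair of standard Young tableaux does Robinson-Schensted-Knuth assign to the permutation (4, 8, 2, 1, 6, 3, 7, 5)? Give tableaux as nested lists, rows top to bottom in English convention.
Insert each entry of the permutation into P by Schensted row insertion, recording in Q the position of each new cell.

Insert 4: appended to row 1. P = [[4]].
Insert 8: appended to row 1. P = [[4, 8]].
Insert 2: 2 bumps 4 from row 1; 4 starts row 2. P = [[2, 8], [4]].
Insert 1: 1 bumps 2 from row 1; 2 bumps 4 from row 2; 4 starts row 3. P = [[1, 8], [2], [4]].
Insert 6: 6 bumps 8 from row 1; 8 appends to row 2. P = [[1, 6], [2, 8], [4]].
Insert 3: 3 bumps 6 from row 1; 6 bumps 8 from row 2; 8 appends to row 3. P = [[1, 3], [2, 6], [4, 8]].
Insert 7: appended to row 1. P = [[1, 3, 7], [2, 6], [4, 8]].
Insert 5: 5 bumps 7 from row 1; 7 appends to row 2. P = [[1, 3, 5], [2, 6, 7], [4, 8]].

So P = [[1, 3, 5], [2, 6, 7], [4, 8]], Q = [[1, 2, 7], [3, 5, 8], [4, 6]].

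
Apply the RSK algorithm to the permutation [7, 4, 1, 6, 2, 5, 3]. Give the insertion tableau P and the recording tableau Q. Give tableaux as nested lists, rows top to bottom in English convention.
Insert each entry of the permutation into P by Schensted row insertion, recording in Q the position of each new cell.

Insert 7: appended to row 1. P = [[7]].
Insert 4: 4 bumps 7 from row 1; 7 starts row 2. P = [[4], [7]].
Insert 1: 1 bumps 4 from row 1; 4 bumps 7 from row 2; 7 starts row 3. P = [[1], [4], [7]].
Insert 6: appended to row 1. P = [[1, 6], [4], [7]].
Insert 2: 2 bumps 6 from row 1; 6 appends to row 2. P = [[1, 2], [4, 6], [7]].
Insert 5: appended to row 1. P = [[1, 2, 5], [4, 6], [7]].
Insert 3: 3 bumps 5 from row 1; 5 bumps 6 from row 2; 6 bumps 7 from row 3; 7 starts row 4. P = [[1, 2, 3], [4, 5], [6], [7]].

So P = [[1, 2, 3], [4, 5], [6], [7]], Q = [[1, 4, 6], [2, 5], [3], [7]].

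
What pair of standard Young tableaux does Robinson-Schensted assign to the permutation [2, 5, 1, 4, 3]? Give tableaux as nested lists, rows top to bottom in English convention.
P = [[1, 3], [2, 4], [5]], Q = [[1, 2], [3, 4], [5]]

Insert each entry of the permutation into P by Schensted row insertion, recording in Q the position of each new cell.

After inserting 2: P = [[2]].
After inserting 5: P = [[2, 5]].
After inserting 1: P = [[1, 5], [2]].
After inserting 4: P = [[1, 4], [2, 5]].
After inserting 3: P = [[1, 3], [2, 4], [5]].

So P = [[1, 3], [2, 4], [5]], Q = [[1, 2], [3, 4], [5]].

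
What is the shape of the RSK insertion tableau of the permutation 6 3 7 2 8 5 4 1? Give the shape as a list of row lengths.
Row-insert each entry into an empty tableau.

After inserting 6: P = [[6]].
After inserting 3: P = [[3], [6]].
After inserting 7: P = [[3, 7], [6]].
After inserting 2: P = [[2, 7], [3], [6]].
After inserting 8: P = [[2, 7, 8], [3], [6]].
After inserting 5: P = [[2, 5, 8], [3, 7], [6]].
After inserting 4: P = [[2, 4, 8], [3, 5], [6, 7]].
After inserting 1: P = [[1, 4, 8], [2, 5], [3, 7], [6]].

The final insertion tableau P = [[1, 4, 8], [2, 5], [3, 7], [6]] has shape [3, 2, 2, 1].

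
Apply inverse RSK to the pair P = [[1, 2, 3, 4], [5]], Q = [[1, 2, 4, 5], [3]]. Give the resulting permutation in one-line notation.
Reverse the RSK construction: for i from n down to 1, find the cell of Q containing i, remove the entry at that cell from P, and reverse-bump it up through P; the value ejected from row 1 is w(i).

Step i=5: Q has 5 at row 1, column 4; remove that cell from P, ejecting 4. So w(5) = 4. P is now [[1, 2, 3], [5]].
Step i=4: Q has 4 at row 1, column 3; remove that cell from P, ejecting 3. So w(4) = 3. P is now [[1, 2], [5]].
Step i=3: Q has 3 at row 2, column 1; remove 5 from row 2 of P and reverse-bump: 5 enters row 1 and ejects 2. So w(3) = 2. P is now [[1, 5]].
Step i=2: Q has 2 at row 1, column 2; remove that cell from P, ejecting 5. So w(2) = 5. P is now [[1]].
Step i=1: Q has 1 at row 1, column 1; remove that cell from P, ejecting 1. So w(1) = 1. P is now [].

So w = 1 5 2 3 4.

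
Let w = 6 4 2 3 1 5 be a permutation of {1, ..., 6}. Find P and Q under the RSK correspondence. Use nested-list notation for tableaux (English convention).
P = [[1, 3, 5], [2], [4], [6]], Q = [[1, 4, 6], [2], [3], [5]]

Insert each entry of the permutation into P by Schensted row insertion, recording in Q the position of each new cell.

Insert 6: appended to row 1. P = [[6]].
Insert 4: 4 bumps 6 from row 1; 6 starts row 2. P = [[4], [6]].
Insert 2: 2 bumps 4 from row 1; 4 bumps 6 from row 2; 6 starts row 3. P = [[2], [4], [6]].
Insert 3: appended to row 1. P = [[2, 3], [4], [6]].
Insert 1: 1 bumps 2 from row 1; 2 bumps 4 from row 2; 4 bumps 6 from row 3; 6 starts row 4. P = [[1, 3], [2], [4], [6]].
Insert 5: appended to row 1. P = [[1, 3, 5], [2], [4], [6]].

So P = [[1, 3, 5], [2], [4], [6]], Q = [[1, 4, 6], [2], [3], [5]].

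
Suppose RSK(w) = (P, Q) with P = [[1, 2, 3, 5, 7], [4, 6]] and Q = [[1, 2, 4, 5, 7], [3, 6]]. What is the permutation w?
1 4 2 3 6 5 7

Reverse the RSK construction: for i from n down to 1, find the cell of Q containing i, remove the entry at that cell from P, and reverse-bump it up through P; the value ejected from row 1 is w(i).

Step i=7: Q has 7 at row 1, column 5; remove that cell from P, ejecting 7. So w(7) = 7. P is now [[1, 2, 3, 5], [4, 6]].
Step i=6: Q has 6 at row 2, column 2; remove 6 from row 2 of P and reverse-bump: 6 enters row 1 and ejects 5. So w(6) = 5. P is now [[1, 2, 3, 6], [4]].
Step i=5: Q has 5 at row 1, column 4; remove that cell from P, ejecting 6. So w(5) = 6. P is now [[1, 2, 3], [4]].
Step i=4: Q has 4 at row 1, column 3; remove that cell from P, ejecting 3. So w(4) = 3. P is now [[1, 2], [4]].
Step i=3: Q has 3 at row 2, column 1; remove 4 from row 2 of P and reverse-bump: 4 enters row 1 and ejects 2. So w(3) = 2. P is now [[1, 4]].
Step i=2: Q has 2 at row 1, column 2; remove that cell from P, ejecting 4. So w(2) = 4. P is now [[1]].
Step i=1: Q has 1 at row 1, column 1; remove that cell from P, ejecting 1. So w(1) = 1. P is now [].

So w = 1 4 2 3 6 5 7.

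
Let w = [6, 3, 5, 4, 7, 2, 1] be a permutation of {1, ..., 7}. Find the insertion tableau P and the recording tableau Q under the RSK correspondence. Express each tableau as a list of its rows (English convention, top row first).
Insert each entry of the permutation into P by Schensted row insertion, recording in Q the position of each new cell.

After inserting 6: P = [[6]].
After inserting 3: P = [[3], [6]].
After inserting 5: P = [[3, 5], [6]].
After inserting 4: P = [[3, 4], [5], [6]].
After inserting 7: P = [[3, 4, 7], [5], [6]].
After inserting 2: P = [[2, 4, 7], [3], [5], [6]].
After inserting 1: P = [[1, 4, 7], [2], [3], [5], [6]].

So P = [[1, 4, 7], [2], [3], [5], [6]], Q = [[1, 3, 5], [2], [4], [6], [7]].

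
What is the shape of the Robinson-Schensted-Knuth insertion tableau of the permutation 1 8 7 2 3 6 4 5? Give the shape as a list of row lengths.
Row-insert each entry into an empty tableau.

After inserting 1: P = [[1]].
After inserting 8: P = [[1, 8]].
After inserting 7: P = [[1, 7], [8]].
After inserting 2: P = [[1, 2], [7], [8]].
After inserting 3: P = [[1, 2, 3], [7], [8]].
After inserting 6: P = [[1, 2, 3, 6], [7], [8]].
After inserting 4: P = [[1, 2, 3, 4], [6], [7], [8]].
After inserting 5: P = [[1, 2, 3, 4, 5], [6], [7], [8]].

The final insertion tableau P = [[1, 2, 3, 4, 5], [6], [7], [8]] has shape [5, 1, 1, 1].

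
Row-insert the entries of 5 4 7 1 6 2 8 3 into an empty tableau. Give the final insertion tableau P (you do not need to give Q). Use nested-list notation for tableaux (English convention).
Insert 5: appended to row 1. P = [[5]].
Insert 4: 4 bumps 5 from row 1; 5 starts row 2. P = [[4], [5]].
Insert 7: appended to row 1. P = [[4, 7], [5]].
Insert 1: 1 bumps 4 from row 1; 4 bumps 5 from row 2; 5 starts row 3. P = [[1, 7], [4], [5]].
Insert 6: 6 bumps 7 from row 1; 7 appends to row 2. P = [[1, 6], [4, 7], [5]].
Insert 2: 2 bumps 6 from row 1; 6 bumps 7 from row 2; 7 appends to row 3. P = [[1, 2], [4, 6], [5, 7]].
Insert 8: appended to row 1. P = [[1, 2, 8], [4, 6], [5, 7]].
Insert 3: 3 bumps 8 from row 1; 8 appends to row 2. P = [[1, 2, 3], [4, 6, 8], [5, 7]].

So P = [[1, 2, 3], [4, 6, 8], [5, 7]].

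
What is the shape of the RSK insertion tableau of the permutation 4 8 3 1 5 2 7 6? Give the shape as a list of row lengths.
RSK row insertion gives P = [[1, 2, 6], [3, 5, 7], [4, 8]], which has shape [3, 3, 2].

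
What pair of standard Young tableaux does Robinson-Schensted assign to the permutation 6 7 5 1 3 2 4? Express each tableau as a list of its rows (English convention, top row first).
P = [[1, 2, 4], [3, 7], [5], [6]], Q = [[1, 2, 7], [3, 5], [4], [6]]

Insert each entry of the permutation into P by Schensted row insertion, recording in Q the position of each new cell.

After inserting 6: P = [[6]].
After inserting 7: P = [[6, 7]].
After inserting 5: P = [[5, 7], [6]].
After inserting 1: P = [[1, 7], [5], [6]].
After inserting 3: P = [[1, 3], [5, 7], [6]].
After inserting 2: P = [[1, 2], [3, 7], [5], [6]].
After inserting 4: P = [[1, 2, 4], [3, 7], [5], [6]].

So P = [[1, 2, 4], [3, 7], [5], [6]], Q = [[1, 2, 7], [3, 5], [4], [6]].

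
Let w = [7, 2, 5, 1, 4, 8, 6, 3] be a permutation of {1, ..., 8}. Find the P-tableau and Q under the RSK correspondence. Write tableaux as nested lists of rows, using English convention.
P = [[1, 3, 6], [2, 4, 8], [5], [7]], Q = [[1, 3, 6], [2, 5, 7], [4], [8]]

Insert each entry of the permutation into P by Schensted row insertion, recording in Q the position of each new cell.

Insert 7: appended to row 1. P = [[7]].
Insert 2: 2 bumps 7 from row 1; 7 starts row 2. P = [[2], [7]].
Insert 5: appended to row 1. P = [[2, 5], [7]].
Insert 1: 1 bumps 2 from row 1; 2 bumps 7 from row 2; 7 starts row 3. P = [[1, 5], [2], [7]].
Insert 4: 4 bumps 5 from row 1; 5 appends to row 2. P = [[1, 4], [2, 5], [7]].
Insert 8: appended to row 1. P = [[1, 4, 8], [2, 5], [7]].
Insert 6: 6 bumps 8 from row 1; 8 appends to row 2. P = [[1, 4, 6], [2, 5, 8], [7]].
Insert 3: 3 bumps 4 from row 1; 4 bumps 5 from row 2; 5 bumps 7 from row 3; 7 starts row 4. P = [[1, 3, 6], [2, 4, 8], [5], [7]].

So P = [[1, 3, 6], [2, 4, 8], [5], [7]], Q = [[1, 3, 6], [2, 5, 7], [4], [8]].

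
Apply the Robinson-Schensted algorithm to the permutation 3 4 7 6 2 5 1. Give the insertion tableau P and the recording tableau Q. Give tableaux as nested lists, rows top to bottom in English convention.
P = [[1, 4, 5], [2, 6], [3], [7]], Q = [[1, 2, 3], [4, 6], [5], [7]]

Insert each entry of the permutation into P by Schensted row insertion, recording in Q the position of each new cell.

Insert 3: appended to row 1. P = [[3]].
Insert 4: appended to row 1. P = [[3, 4]].
Insert 7: appended to row 1. P = [[3, 4, 7]].
Insert 6: 6 bumps 7 from row 1; 7 starts row 2. P = [[3, 4, 6], [7]].
Insert 2: 2 bumps 3 from row 1; 3 bumps 7 from row 2; 7 starts row 3. P = [[2, 4, 6], [3], [7]].
Insert 5: 5 bumps 6 from row 1; 6 appends to row 2. P = [[2, 4, 5], [3, 6], [7]].
Insert 1: 1 bumps 2 from row 1; 2 bumps 3 from row 2; 3 bumps 7 from row 3; 7 starts row 4. P = [[1, 4, 5], [2, 6], [3], [7]].

So P = [[1, 4, 5], [2, 6], [3], [7]], Q = [[1, 2, 3], [4, 6], [5], [7]].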